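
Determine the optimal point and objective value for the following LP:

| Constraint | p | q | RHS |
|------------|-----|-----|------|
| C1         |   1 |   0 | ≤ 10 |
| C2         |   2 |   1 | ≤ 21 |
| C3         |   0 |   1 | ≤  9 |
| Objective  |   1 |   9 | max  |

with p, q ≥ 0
Each vertex is the intersection of two constraint boundaries that also satisfies all remaining constraints:
  p = 0 and q = 0 → (0, 0)
  p = 10 and q = 0 → (10, 0)
  p = 10 and 2p + q = 21 → (10, 1)
  2p + q = 21 and q = 9 → (6, 9)
  q = 9 and p = 0 → (0, 9)

Evaluating z = p + 9q at each vertex:
  (0, 0): z = 0
  (10, 0): z = 10
  (10, 1): z = 19
  (6, 9): z = 87
  (0, 9): z = 81

The maximum is at (6, 9) with z = 87.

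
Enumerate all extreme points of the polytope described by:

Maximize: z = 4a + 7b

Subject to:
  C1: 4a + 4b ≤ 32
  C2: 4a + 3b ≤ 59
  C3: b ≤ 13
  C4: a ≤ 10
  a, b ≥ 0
Each vertex is the intersection of two constraint boundaries that also satisfies all remaining constraints:
  a = 0 and b = 0 → (0, 0)
  4a + 4b = 32 and b = 0 → (8, 0)
  4a + 4b = 32 and a = 0 → (0, 8)

Vertices: (0, 0), (8, 0), (0, 8)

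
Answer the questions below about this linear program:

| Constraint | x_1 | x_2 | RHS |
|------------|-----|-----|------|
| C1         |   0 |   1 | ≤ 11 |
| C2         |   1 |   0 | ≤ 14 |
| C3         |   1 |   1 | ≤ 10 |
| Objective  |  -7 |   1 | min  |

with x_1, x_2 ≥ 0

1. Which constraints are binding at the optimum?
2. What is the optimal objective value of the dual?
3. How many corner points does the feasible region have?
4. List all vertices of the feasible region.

1. C3, x_2 ≥ 0
2. -70 (by strong duality, equal to the primal optimum)
3. 3
4. (0, 0), (10, 0), (0, 10)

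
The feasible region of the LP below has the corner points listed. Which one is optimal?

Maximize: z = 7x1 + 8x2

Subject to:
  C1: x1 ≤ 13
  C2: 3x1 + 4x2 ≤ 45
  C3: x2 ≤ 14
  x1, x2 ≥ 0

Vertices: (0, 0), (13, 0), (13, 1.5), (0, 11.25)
(13, 1.5) with z = 103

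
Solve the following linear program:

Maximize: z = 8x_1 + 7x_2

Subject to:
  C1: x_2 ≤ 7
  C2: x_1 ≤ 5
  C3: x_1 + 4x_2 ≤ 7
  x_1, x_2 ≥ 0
x_1 = 5, x_2 = 0.5, z = 43.5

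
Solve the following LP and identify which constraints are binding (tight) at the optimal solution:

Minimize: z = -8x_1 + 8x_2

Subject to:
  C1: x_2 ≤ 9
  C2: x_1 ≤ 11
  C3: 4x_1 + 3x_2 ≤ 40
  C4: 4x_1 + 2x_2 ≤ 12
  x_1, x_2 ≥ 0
Optimal: x_1 = 3, x_2 = 0
Binding: C4, x_2 ≥ 0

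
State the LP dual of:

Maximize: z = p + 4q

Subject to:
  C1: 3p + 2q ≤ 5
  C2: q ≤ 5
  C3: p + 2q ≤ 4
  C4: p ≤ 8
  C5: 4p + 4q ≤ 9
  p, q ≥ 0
Minimize: z = 5y1 + 5y2 + 4y3 + 8y4 + 9y5

Subject to:
  C1: -3y1 - y3 - y4 - 4y5 ≤ -1
  C2: -2y1 - y2 - 2y3 - 4y5 ≤ -4
  y1, y2, y3, y4, y5 ≥ 0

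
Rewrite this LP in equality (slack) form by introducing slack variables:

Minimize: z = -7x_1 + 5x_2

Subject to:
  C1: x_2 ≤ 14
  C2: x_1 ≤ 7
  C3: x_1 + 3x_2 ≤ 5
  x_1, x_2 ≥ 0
min z = -7x_1 + 5x_2

s.t.
  x_2 + s1 = 14
  x_1 + s2 = 7
  x_1 + 3x_2 + s3 = 5
  x_1, x_2, s1, s2, s3 ≥ 0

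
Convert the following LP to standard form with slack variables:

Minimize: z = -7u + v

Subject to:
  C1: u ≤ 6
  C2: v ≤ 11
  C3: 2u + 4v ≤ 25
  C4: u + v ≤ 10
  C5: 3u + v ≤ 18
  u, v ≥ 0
min z = -7u + v

s.t.
  u + s1 = 6
  v + s2 = 11
  2u + 4v + s3 = 25
  u + v + s4 = 10
  3u + v + s5 = 18
  u, v, s1, s2, s3, s4, s5 ≥ 0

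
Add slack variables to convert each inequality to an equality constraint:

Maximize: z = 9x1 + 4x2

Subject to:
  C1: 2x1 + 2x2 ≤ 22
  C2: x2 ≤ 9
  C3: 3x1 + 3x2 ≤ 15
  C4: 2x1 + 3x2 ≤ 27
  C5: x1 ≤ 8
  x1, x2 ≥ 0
max z = 9x1 + 4x2

s.t.
  2x1 + 2x2 + s1 = 22
  x2 + s2 = 9
  3x1 + 3x2 + s3 = 15
  2x1 + 3x2 + s4 = 27
  x1 + s5 = 8
  x1, x2, s1, s2, s3, s4, s5 ≥ 0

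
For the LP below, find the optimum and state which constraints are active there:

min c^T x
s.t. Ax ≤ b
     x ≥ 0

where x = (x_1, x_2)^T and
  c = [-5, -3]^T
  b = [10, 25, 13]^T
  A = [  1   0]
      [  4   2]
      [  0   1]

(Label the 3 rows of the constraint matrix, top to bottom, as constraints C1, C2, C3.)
Optimal: x_1 = 0, x_2 = 12.5
Binding: C2, x_1 ≥ 0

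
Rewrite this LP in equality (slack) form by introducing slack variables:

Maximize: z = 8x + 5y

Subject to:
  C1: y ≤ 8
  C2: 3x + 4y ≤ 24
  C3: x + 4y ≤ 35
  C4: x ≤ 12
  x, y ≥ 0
max z = 8x + 5y

s.t.
  y + s1 = 8
  3x + 4y + s2 = 24
  x + 4y + s3 = 35
  x + s4 = 12
  x, y, s1, s2, s3, s4 ≥ 0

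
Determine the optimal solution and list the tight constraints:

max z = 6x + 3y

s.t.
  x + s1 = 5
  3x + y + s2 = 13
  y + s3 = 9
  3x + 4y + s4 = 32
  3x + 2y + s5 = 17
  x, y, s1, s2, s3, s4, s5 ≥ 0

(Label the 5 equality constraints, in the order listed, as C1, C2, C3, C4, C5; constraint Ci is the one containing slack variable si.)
Optimal: x = 3, y = 4
Slack at optimum:
  C1: slack = 2
  C2: slack = 0 (binding)
  C3: slack = 5
  C4: slack = 7
  C5: slack = 0 (binding)
  x ≥ 0: x = 3
  y ≥ 0: y = 4
Binding constraints: C2, C5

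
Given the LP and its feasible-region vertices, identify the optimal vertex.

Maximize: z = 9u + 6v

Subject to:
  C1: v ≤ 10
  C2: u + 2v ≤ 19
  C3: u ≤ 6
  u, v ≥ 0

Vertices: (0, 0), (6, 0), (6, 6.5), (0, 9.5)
Evaluating z = 9u + 6v at each vertex:
  (0, 0): z = 0
  (6, 0): z = 54
  (6, 6.5): z = 93
  (0, 9.5): z = 57

The largest value is z = 93, attained at (6, 6.5).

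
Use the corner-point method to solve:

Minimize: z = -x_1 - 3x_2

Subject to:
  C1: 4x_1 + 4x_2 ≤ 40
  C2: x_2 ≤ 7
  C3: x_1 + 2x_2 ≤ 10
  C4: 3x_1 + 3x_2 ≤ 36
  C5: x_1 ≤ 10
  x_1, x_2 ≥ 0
Each vertex is the intersection of two constraint boundaries that also satisfies all remaining constraints:
  x_1 = 0 and x_2 = 0 → (0, 0)
  4x_1 + 4x_2 = 40 and x_1 + 2x_2 = 10 → (10, 0)
  x_1 + 2x_2 = 10 and x_1 = 0 → (0, 5)

Evaluating z = -x_1 - 3x_2 at each vertex:
  (0, 0): z = 0
  (10, 0): z = -10
  (0, 5): z = -15

The minimum is at (0, 5) with z = -15.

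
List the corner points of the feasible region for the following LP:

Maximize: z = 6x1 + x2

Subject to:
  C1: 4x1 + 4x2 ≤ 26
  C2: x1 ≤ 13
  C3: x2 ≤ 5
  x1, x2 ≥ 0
Each vertex is the intersection of two constraint boundaries that also satisfies all remaining constraints:
  x1 = 0 and x2 = 0 → (0, 0)
  4x1 + 4x2 = 26 and x2 = 0 → (6.5, 0)
  4x1 + 4x2 = 26 and x2 = 5 → (1.5, 5)
  x2 = 5 and x1 = 0 → (0, 5)

Vertices: (0, 0), (6.5, 0), (1.5, 5), (0, 5)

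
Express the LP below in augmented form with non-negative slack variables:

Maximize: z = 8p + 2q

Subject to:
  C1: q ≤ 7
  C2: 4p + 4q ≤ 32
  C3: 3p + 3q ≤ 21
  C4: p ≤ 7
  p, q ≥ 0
max z = 8p + 2q

s.t.
  q + s1 = 7
  4p + 4q + s2 = 32
  3p + 3q + s3 = 21
  p + s4 = 7
  p, q, s1, s2, s3, s4 ≥ 0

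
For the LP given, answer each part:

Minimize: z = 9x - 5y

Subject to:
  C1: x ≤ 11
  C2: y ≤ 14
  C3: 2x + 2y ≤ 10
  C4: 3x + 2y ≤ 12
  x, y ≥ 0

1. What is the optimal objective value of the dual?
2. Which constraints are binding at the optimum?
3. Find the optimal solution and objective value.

1. -25 (by strong duality, equal to the primal optimum)
2. C3, x ≥ 0
3. x = 0, y = 5, z = -25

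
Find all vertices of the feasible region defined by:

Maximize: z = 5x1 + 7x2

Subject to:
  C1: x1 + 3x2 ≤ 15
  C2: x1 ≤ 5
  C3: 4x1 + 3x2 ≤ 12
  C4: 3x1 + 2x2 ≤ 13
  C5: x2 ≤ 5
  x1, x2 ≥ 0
Each vertex is the intersection of two constraint boundaries that also satisfies all remaining constraints:
  x1 = 0 and x2 = 0 → (0, 0)
  4x1 + 3x2 = 12 and x2 = 0 → (3, 0)
  4x1 + 3x2 = 12 and x1 = 0 → (0, 4)

Vertices: (0, 0), (3, 0), (0, 4)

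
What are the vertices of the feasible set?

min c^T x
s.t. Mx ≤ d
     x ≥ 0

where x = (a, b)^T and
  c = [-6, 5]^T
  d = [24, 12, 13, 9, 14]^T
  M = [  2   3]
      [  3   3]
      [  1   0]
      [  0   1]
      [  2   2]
Each vertex is the intersection of two constraint boundaries that also satisfies all remaining constraints:
  a = 0 and b = 0 → (0, 0)
  3a + 3b = 12 and b = 0 → (4, 0)
  3a + 3b = 12 and a = 0 → (0, 4)

Vertices: (0, 0), (4, 0), (0, 4)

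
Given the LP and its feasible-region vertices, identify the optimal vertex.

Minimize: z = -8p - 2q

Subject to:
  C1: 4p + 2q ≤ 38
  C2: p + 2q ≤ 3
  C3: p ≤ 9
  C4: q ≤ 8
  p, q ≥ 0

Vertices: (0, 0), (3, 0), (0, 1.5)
Evaluating z = -8p - 2q at each vertex:
  (0, 0): z = 0
  (3, 0): z = -24
  (0, 1.5): z = -3

The smallest value is z = -24, attained at (3, 0).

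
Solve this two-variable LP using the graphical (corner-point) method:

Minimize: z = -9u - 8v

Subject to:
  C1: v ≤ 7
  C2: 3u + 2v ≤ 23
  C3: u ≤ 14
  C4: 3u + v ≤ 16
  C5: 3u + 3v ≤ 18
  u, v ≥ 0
Each vertex is the intersection of two constraint boundaries that also satisfies all remaining constraints:
  u = 0 and v = 0 → (0, 0)
  3u + v = 16 and v = 0 → (5.333, 0)
  3u + v = 16 and 3u + 3v = 18 → (5, 1)
  3u + 3v = 18 and u = 0 → (0, 6)

Evaluating z = -9u - 8v at each vertex:
  (0, 0): z = 0
  (5.333, 0): z = -48
  (5, 1): z = -53
  (0, 6): z = -48

The minimum is at (5, 1) with z = -53.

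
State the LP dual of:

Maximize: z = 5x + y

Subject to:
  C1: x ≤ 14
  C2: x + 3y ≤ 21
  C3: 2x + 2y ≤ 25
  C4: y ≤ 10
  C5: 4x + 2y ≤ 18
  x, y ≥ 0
Minimize: z = 14y1 + 21y2 + 25y3 + 10y4 + 18y5

Subject to:
  C1: -y1 - y2 - 2y3 - 4y5 ≤ -5
  C2: -3y2 - 2y3 - y4 - 2y5 ≤ -1
  y1, y2, y3, y4, y5 ≥ 0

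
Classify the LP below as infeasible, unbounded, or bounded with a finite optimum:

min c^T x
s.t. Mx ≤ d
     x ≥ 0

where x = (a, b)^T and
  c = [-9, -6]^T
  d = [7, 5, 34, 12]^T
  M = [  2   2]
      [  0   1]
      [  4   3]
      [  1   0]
The point (3.5, 0) satisfies every constraint, so the LP is feasible; the constraints give a ≤ 12 and b ≤ 5, which with a, b ≥ 0 keep the feasible region inside a bounded box. A feasible, bounded LP attains a finite optimum at a vertex.

Evaluating z = -9a - 6b at each vertex:
  (0, 0): z = 0
  (3.5, 0): z = -31.5
  (0, 3.5): z = -21

Feasible with finite optimum z* = -31.5 at (3.5, 0).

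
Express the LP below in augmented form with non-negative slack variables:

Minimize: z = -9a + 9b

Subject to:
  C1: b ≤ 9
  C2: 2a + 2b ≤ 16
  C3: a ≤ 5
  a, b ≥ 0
min z = -9a + 9b

s.t.
  b + s1 = 9
  2a + 2b + s2 = 16
  a + s3 = 5
  a, b, s1, s2, s3 ≥ 0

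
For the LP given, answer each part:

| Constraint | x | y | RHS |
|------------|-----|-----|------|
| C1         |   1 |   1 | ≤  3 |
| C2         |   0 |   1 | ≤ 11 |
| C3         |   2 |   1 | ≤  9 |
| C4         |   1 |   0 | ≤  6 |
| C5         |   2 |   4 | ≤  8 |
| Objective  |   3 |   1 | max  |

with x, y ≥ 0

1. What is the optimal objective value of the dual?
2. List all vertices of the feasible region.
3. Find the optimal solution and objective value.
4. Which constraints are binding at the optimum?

1. 9 (by strong duality, equal to the primal optimum)
2. (0, 0), (3, 0), (2, 1), (0, 2)
3. x = 3, y = 0, z = 9
4. C1, y ≥ 0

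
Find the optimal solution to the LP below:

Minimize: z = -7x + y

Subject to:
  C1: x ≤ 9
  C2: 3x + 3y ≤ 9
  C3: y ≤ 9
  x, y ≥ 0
x = 3, y = 0, z = -21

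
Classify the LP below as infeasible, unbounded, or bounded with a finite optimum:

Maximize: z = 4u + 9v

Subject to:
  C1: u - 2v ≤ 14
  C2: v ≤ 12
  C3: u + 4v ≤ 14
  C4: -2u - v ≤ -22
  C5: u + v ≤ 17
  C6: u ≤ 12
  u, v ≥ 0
The point (12, 0.5) satisfies every constraint, so the LP is feasible; the constraints give u ≤ 12 and v ≤ 12, which with u, v ≥ 0 keep the feasible region inside a bounded box. A feasible, bounded LP attains a finite optimum at a vertex.

Bounded optimum: z* = 52.5 at (12, 0.5).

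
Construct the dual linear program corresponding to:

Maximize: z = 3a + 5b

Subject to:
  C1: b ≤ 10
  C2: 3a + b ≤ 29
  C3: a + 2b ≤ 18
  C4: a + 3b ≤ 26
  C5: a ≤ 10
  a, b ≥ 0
Minimize: z = 10y1 + 29y2 + 18y3 + 26y4 + 10y5

Subject to:
  C1: -3y2 - y3 - y4 - y5 ≤ -3
  C2: -y1 - y2 - 2y3 - 3y4 ≤ -5
  y1, y2, y3, y4, y5 ≥ 0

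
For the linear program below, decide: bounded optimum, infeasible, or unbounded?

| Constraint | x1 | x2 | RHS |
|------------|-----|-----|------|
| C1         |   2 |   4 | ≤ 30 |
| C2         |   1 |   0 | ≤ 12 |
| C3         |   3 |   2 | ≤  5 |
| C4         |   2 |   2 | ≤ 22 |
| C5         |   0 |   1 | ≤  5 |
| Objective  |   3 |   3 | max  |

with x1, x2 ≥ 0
The point (0, 2.5) satisfies every constraint, so the LP is feasible; the constraints give x1 ≤ 12 and x2 ≤ 5, which with x1, x2 ≥ 0 keep the feasible region inside a bounded box. A feasible, bounded LP attains a finite optimum at a vertex.

Bounded optimum: z* = 7.5 at (0, 2.5).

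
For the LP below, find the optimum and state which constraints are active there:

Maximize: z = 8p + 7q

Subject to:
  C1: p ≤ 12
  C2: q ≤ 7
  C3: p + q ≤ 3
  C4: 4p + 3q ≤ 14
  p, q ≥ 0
Optimal: p = 3, q = 0
Slack at optimum:
  C1: slack = 9
  C2: slack = 7
  C3: slack = 0 (binding)
  C4: slack = 2
  p ≥ 0: p = 3
  q ≥ 0: q = 0 (binding)
Binding constraints: C3, q ≥ 0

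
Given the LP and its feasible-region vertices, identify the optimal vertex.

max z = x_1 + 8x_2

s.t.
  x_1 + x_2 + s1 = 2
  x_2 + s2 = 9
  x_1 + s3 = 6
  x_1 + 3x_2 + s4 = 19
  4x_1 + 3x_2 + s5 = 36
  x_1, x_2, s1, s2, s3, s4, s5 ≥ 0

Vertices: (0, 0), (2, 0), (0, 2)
Evaluating z = x_1 + 8x_2 at each vertex:
  (0, 0): z = 0
  (2, 0): z = 2
  (0, 2): z = 16

The largest value is z = 16, attained at (0, 2).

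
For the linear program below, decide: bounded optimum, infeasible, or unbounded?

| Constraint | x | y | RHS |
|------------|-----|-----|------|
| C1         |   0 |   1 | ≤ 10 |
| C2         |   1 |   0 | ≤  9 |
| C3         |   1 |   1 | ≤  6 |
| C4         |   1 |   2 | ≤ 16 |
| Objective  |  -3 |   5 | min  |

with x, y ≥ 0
The point (6, 0) satisfies every constraint, so the LP is feasible; the constraints give x ≤ 9 and y ≤ 10, which with x, y ≥ 0 keep the feasible region inside a bounded box. A feasible, bounded LP attains a finite optimum at a vertex.

Bounded optimum: z* = -18 at (6, 0).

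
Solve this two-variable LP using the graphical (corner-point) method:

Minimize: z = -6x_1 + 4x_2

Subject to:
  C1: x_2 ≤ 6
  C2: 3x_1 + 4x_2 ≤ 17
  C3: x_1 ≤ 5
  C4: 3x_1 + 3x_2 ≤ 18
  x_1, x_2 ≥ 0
x_1 = 5, x_2 = 0, z = -30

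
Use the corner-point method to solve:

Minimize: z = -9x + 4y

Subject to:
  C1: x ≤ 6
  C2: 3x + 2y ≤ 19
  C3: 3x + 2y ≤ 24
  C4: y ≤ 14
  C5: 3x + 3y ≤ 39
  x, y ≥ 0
Each vertex is the intersection of two constraint boundaries that also satisfies all remaining constraints:
  x = 0 and y = 0 → (0, 0)
  x = 6 and y = 0 → (6, 0)
  x = 6 and 3x + 2y = 19 → (6, 0.5)
  3x + 2y = 19 and x = 0 → (0, 9.5)

Evaluating z = -9x + 4y at each vertex:
  (0, 0): z = 0
  (6, 0): z = -54
  (6, 0.5): z = -52
  (0, 9.5): z = 38

The minimum is at (6, 0) with z = -54.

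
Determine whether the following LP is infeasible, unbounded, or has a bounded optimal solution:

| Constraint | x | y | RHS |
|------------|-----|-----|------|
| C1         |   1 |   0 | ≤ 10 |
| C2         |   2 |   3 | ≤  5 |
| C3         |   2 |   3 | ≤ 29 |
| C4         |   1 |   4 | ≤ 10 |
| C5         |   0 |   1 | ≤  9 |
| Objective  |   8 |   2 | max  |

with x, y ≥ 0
The point (2.5, 0) satisfies every constraint, so the LP is feasible; the constraints give x ≤ 10 and y ≤ 9, which with x, y ≥ 0 keep the feasible region inside a bounded box. A feasible, bounded LP attains a finite optimum at a vertex.

Bounded optimum: z* = 20 at (2.5, 0).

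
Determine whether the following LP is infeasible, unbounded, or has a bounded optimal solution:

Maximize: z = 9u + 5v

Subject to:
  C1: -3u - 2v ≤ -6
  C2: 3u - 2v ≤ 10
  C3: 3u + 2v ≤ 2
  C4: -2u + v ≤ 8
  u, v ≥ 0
C3 requires 3u + 2v ≤ 2, while C1 (-3u - 2v ≤ -6) is equivalent to 3u + 2v ≥ 6. Together they would need 6 ≤ 3u + 2v ≤ 2, which is impossible since 6 > 2. No point satisfies all constraints.

The feasible region is empty; the LP is infeasible.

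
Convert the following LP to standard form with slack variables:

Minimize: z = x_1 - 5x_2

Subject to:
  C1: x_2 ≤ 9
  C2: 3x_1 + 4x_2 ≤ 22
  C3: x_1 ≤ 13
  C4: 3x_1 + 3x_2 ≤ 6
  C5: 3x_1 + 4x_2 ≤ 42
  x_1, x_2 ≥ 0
min z = x_1 - 5x_2

s.t.
  x_2 + s1 = 9
  3x_1 + 4x_2 + s2 = 22
  x_1 + s3 = 13
  3x_1 + 3x_2 + s4 = 6
  3x_1 + 4x_2 + s5 = 42
  x_1, x_2, s1, s2, s3, s4, s5 ≥ 0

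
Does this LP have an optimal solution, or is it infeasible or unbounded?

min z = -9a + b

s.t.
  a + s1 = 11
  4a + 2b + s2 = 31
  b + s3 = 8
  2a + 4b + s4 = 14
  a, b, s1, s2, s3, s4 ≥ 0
The point (7, 0) satisfies every constraint, so the LP is feasible; the constraints give a ≤ 11 and b ≤ 8, which with a, b ≥ 0 keep the feasible region inside a bounded box. A feasible, bounded LP attains a finite optimum at a vertex.

Feasible with finite optimum z* = -63 at (7, 0).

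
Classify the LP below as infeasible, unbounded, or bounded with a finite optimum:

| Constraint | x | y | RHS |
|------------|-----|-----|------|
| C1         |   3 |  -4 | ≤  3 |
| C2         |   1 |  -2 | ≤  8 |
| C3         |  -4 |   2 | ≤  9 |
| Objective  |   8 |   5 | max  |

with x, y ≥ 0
Feasible point: (0, 0) satisfies every constraint, so the LP is feasible.
Direction d = (1, 1): for each constraint row a, a·d ≤ 0 —
  (3)(1) + (-4)(1) = -1 ≤ 0
  (1)(1) + (-2)(1) = -1 ≤ 0
  (-4)(1) + (2)(1) = -2 ≤ 0
and d ≥ 0, so (0, 0) + t·d stays feasible for every t ≥ 0. Along this ray z = 8x + 5y changes by 13 per unit t, so z → +∞.

Unbounded — the objective can increase without bound over the feasible region.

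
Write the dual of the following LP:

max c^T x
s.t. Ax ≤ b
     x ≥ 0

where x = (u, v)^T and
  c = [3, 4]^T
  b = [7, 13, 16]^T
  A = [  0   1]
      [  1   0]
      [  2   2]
Minimize: z = 7y1 + 13y2 + 16y3

Subject to:
  C1: -y2 - 2y3 ≤ -3
  C2: -y1 - 2y3 ≤ -4
  y1, y2, y3 ≥ 0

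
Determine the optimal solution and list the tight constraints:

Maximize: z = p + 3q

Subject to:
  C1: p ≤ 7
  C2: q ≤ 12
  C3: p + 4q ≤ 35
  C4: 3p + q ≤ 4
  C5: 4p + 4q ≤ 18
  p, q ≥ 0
Optimal: p = 0, q = 4
Binding: C4, p ≥ 0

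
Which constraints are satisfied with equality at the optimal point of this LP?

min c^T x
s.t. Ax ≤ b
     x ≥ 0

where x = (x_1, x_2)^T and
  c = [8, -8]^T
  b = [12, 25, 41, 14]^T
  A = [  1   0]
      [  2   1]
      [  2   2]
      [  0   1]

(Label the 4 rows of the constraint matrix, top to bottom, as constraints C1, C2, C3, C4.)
Optimal: x_1 = 0, x_2 = 14
Slack at optimum:
  C1: slack = 12
  C2: slack = 11
  C3: slack = 13
  C4: slack = 0 (binding)
  x_1 ≥ 0: x_1 = 0 (binding)
  x_2 ≥ 0: x_2 = 14
Binding constraints: C4, x_1 ≥ 0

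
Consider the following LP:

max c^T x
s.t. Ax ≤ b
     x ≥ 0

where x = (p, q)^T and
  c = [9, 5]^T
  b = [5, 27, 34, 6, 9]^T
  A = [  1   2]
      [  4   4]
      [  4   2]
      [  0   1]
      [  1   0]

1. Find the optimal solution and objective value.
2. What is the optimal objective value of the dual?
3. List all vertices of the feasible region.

1. p = 5, q = 0, z = 45
2. 45 (by strong duality, equal to the primal optimum)
3. (0, 0), (5, 0), (0, 2.5)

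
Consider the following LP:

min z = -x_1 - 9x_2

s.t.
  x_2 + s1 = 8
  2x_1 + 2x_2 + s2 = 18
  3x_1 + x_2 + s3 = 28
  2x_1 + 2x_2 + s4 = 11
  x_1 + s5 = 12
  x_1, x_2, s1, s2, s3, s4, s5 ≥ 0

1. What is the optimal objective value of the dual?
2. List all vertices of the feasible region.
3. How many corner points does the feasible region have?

1. -49.5 (by strong duality, equal to the primal optimum)
2. (0, 0), (5.5, 0), (0, 5.5)
3. 3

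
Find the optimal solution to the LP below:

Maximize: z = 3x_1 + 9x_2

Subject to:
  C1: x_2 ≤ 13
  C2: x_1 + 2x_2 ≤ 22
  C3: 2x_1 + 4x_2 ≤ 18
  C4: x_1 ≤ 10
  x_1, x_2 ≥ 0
Each vertex is the intersection of two constraint boundaries that also satisfies all remaining constraints:
  x_1 = 0 and x_2 = 0 → (0, 0)
  2x_1 + 4x_2 = 18 and x_2 = 0 → (9, 0)
  2x_1 + 4x_2 = 18 and x_1 = 0 → (0, 4.5)

Evaluating z = 3x_1 + 9x_2 at each vertex:
  (0, 0): z = 0
  (9, 0): z = 27
  (0, 4.5): z = 40.5

The maximum is at (0, 4.5) with z = 40.5.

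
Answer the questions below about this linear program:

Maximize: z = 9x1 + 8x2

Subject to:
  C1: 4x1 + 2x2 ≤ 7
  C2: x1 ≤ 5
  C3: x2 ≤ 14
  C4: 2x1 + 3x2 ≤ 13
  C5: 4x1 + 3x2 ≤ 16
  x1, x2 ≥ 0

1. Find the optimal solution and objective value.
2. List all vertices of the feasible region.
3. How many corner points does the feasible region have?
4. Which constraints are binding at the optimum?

1. x1 = 0, x2 = 3.5, z = 28
2. (0, 0), (1.75, 0), (0, 3.5)
3. 3
4. C1, x1 ≥ 0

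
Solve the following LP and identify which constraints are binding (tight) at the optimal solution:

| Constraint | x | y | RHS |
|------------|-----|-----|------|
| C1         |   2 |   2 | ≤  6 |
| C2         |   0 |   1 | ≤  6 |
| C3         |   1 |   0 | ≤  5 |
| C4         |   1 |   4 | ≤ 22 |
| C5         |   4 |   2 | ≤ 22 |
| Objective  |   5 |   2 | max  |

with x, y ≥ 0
Optimal: x = 3, y = 0
Slack at optimum:
  C1: slack = 0 (binding)
  C2: slack = 6
  C3: slack = 2
  C4: slack = 19
  C5: slack = 10
  x ≥ 0: x = 3
  y ≥ 0: y = 0 (binding)
Binding constraints: C1, y ≥ 0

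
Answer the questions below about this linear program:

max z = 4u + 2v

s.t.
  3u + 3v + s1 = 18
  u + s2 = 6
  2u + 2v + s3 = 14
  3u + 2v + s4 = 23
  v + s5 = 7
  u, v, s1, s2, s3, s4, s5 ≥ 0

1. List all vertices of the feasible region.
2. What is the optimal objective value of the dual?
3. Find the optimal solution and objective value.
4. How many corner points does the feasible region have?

1. (0, 0), (6, 0), (0, 6)
2. 24 (by strong duality, equal to the primal optimum)
3. u = 6, v = 0, z = 24
4. 3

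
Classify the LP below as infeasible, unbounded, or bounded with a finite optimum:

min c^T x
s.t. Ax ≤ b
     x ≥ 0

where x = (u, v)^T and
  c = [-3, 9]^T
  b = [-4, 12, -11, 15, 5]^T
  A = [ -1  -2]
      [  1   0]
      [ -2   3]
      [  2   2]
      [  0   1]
The point (7.5, 0) satisfies every constraint, so the LP is feasible; the constraints give u ≤ 12 and v ≤ 5, which with u, v ≥ 0 keep the feasible region inside a bounded box. A feasible, bounded LP attains a finite optimum at a vertex.

Evaluating z = -3u + 9v at each vertex:
  (5.5, 0): z = -16.5
  (7.5, 0): z = -22.5
  (6.7, 0.8): z = -12.9

The LP has an optimal solution: (7.5, 0) with z = -22.5.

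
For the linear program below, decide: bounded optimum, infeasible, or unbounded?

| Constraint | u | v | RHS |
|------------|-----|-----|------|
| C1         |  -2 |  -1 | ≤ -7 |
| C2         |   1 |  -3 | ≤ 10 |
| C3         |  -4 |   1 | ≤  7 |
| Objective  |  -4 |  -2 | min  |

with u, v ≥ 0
Feasible point: (3, 1) satisfies every constraint, so the LP is feasible.
Direction d = (1, 1): for each constraint row a, a·d ≤ 0 —
  (-2)(1) + (-1)(1) = -3 ≤ 0
  (1)(1) + (-3)(1) = -2 ≤ 0
  (-4)(1) + (1)(1) = -3 ≤ 0
and d ≥ 0, so (3, 1) + t·d stays feasible for every t ≥ 0. Along this ray z = -4u - 2v changes by -6 per unit t, so z → −∞.

The LP is unbounded; z can be made arbitrarily small.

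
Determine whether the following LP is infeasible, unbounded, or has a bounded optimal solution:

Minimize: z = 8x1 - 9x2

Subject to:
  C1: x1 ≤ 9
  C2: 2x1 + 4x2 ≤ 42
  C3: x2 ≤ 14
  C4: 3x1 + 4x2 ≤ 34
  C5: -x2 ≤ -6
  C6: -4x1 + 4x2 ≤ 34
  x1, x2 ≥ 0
The point (0, 8.5) satisfies every constraint, so the LP is feasible; the constraints give x1 ≤ 9 and x2 ≤ 14, which with x1, x2 ≥ 0 keep the feasible region inside a bounded box. A feasible, bounded LP attains a finite optimum at a vertex.

Evaluating z = 8x1 - 9x2 at each vertex:
  (0, 6): z = -54
  (3.333, 6): z = -27.33
  (0, 8.5): z = -76.5

Feasible with finite optimum z* = -76.5 at (0, 8.5).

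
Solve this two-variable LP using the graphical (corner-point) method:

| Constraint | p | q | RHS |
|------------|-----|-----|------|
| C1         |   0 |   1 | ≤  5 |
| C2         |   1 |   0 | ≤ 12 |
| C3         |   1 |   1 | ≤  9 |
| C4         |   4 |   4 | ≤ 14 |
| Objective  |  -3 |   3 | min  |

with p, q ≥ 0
p = 3.5, q = 0, z = -10.5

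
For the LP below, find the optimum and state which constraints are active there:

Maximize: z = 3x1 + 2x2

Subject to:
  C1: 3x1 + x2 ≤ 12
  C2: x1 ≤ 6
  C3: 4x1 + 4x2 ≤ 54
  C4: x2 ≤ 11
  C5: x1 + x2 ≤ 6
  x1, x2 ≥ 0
Optimal: x1 = 3, x2 = 3
Slack at optimum:
  C1: slack = 0 (binding)
  C2: slack = 3
  C3: slack = 30
  C4: slack = 8
  C5: slack = 0 (binding)
  x1 ≥ 0: x1 = 3
  x2 ≥ 0: x2 = 3
Binding constraints: C1, C5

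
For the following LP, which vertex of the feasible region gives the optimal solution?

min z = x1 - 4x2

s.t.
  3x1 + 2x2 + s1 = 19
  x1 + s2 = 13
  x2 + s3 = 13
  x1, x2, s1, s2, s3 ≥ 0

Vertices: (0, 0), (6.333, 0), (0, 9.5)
Evaluating z = x1 - 4x2 at each vertex:
  (0, 0): z = 0
  (6.333, 0): z = 6.333
  (0, 9.5): z = -38

The smallest value is z = -38, attained at (0, 9.5).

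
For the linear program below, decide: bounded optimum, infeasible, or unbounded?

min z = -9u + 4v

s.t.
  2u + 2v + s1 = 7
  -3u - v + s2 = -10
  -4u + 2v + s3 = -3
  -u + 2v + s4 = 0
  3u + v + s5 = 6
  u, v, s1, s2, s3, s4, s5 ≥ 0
The row 3u + v + s5 = 6 with s5 ≥ 0 requires 3u + v ≤ 6, while the row -3u - v + s2 = -10 with s2 ≥ 0 is equivalent to 3u + v ≥ 10. Together they would need 10 ≤ 3u + v ≤ 6, which is impossible since 10 > 6. No point satisfies all constraints.

The feasible region is empty; the LP is infeasible.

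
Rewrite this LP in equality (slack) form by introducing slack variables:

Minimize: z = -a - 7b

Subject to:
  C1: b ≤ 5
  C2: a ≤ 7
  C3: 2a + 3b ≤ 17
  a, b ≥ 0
min z = -a - 7b

s.t.
  b + s1 = 5
  a + s2 = 7
  2a + 3b + s3 = 17
  a, b, s1, s2, s3 ≥ 0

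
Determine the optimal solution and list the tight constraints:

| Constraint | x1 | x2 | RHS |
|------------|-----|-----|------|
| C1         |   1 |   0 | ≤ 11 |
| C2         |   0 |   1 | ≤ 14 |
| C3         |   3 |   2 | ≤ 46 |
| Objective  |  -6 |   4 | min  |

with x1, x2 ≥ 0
Optimal: x1 = 11, x2 = 0
Slack at optimum:
  C1: slack = 0 (binding)
  C2: slack = 14
  C3: slack = 13
  x1 ≥ 0: x1 = 11
  x2 ≥ 0: x2 = 0 (binding)
Binding constraints: C1, x2 ≥ 0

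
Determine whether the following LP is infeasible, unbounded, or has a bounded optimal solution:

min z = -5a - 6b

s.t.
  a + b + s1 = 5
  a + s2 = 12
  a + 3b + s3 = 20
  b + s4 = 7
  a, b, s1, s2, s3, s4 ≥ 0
The point (0, 5) satisfies every constraint, so the LP is feasible; the constraints give a ≤ 12 and b ≤ 7, which with a, b ≥ 0 keep the feasible region inside a bounded box. A feasible, bounded LP attains a finite optimum at a vertex.

Bounded optimum: z* = -30 at (0, 5).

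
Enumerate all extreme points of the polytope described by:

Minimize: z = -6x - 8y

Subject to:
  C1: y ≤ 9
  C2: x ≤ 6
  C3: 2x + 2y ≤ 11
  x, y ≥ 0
Each vertex is the intersection of two constraint boundaries that also satisfies all remaining constraints:
  x = 0 and y = 0 → (0, 0)
  2x + 2y = 11 and y = 0 → (5.5, 0)
  2x + 2y = 11 and x = 0 → (0, 5.5)

Vertices: (0, 0), (5.5, 0), (0, 5.5)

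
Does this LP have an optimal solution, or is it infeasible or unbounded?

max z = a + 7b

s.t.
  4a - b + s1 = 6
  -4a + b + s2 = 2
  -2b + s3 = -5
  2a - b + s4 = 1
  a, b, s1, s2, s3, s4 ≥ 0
Feasible point: (1, 3) satisfies every constraint, so the LP is feasible.
Direction d = (1, 4): for each constraint row a, a·d ≤ 0 —
  (4)(1) + (-1)(4) = 0 ≤ 0
  (-4)(1) + (1)(4) = 0 ≤ 0
  (0)(1) + (-2)(4) = -8 ≤ 0
  (2)(1) + (-1)(4) = -2 ≤ 0
and d ≥ 0, so (1, 3) + t·d stays feasible for every t ≥ 0. Along this ray z = a + 7b changes by 29 per unit t, so z → +∞.

Unbounded — the objective can increase without bound over the feasible region.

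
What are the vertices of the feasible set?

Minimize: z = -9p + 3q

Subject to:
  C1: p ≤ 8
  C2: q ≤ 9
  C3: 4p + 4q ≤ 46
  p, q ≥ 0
Each vertex is the intersection of two constraint boundaries that also satisfies all remaining constraints:
  p = 0 and q = 0 → (0, 0)
  p = 8 and q = 0 → (8, 0)
  p = 8 and 4p + 4q = 46 → (8, 3.5)
  q = 9 and 4p + 4q = 46 → (2.5, 9)
  q = 9 and p = 0 → (0, 9)

Vertices: (0, 0), (8, 0), (8, 3.5), (2.5, 9), (0, 9)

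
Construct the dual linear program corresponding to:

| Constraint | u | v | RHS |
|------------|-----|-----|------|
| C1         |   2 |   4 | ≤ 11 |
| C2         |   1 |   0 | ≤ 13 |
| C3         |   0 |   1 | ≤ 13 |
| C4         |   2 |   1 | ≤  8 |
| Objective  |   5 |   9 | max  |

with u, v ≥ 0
Minimize: z = 11y1 + 13y2 + 13y3 + 8y4

Subject to:
  C1: -2y1 - y2 - 2y4 ≤ -5
  C2: -4y1 - y3 - y4 ≤ -9
  y1, y2, y3, y4 ≥ 0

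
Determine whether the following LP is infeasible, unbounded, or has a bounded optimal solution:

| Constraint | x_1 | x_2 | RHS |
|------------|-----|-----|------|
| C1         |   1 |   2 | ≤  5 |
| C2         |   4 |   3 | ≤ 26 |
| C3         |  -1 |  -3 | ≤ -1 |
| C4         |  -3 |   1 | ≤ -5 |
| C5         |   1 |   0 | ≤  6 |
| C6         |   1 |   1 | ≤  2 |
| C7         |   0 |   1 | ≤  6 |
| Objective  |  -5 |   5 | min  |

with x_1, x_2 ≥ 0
The point (2, 0) satisfies every constraint, so the LP is feasible; the constraints give x_1 ≤ 6 and x_2 ≤ 6, which with x_1, x_2 ≥ 0 keep the feasible region inside a bounded box. A feasible, bounded LP attains a finite optimum at a vertex.

Evaluating z = -5x_1 + 5x_2 at each vertex:
  (1.667, 0): z = -8.333
  (2, 0): z = -10
  (1.75, 0.25): z = -7.5

Feasible with finite optimum z* = -10 at (2, 0).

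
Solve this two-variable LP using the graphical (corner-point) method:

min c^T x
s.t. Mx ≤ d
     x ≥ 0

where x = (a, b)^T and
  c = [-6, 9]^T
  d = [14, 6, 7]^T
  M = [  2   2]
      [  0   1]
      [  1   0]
a = 7, b = 0, z = -42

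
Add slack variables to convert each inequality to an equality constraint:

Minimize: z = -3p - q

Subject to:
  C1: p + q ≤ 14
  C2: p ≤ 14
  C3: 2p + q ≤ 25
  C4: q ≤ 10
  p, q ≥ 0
min z = -3p - q

s.t.
  p + q + s1 = 14
  p + s2 = 14
  2p + q + s3 = 25
  q + s4 = 10
  p, q, s1, s2, s3, s4 ≥ 0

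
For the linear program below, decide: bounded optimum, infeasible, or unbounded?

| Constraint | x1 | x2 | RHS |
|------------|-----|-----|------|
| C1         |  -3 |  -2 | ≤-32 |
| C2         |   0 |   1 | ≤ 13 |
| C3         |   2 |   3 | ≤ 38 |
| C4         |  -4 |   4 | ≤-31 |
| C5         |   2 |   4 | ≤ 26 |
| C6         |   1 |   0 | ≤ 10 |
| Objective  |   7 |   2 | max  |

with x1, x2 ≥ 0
The point (10, 1.5) satisfies every constraint, so the LP is feasible; the constraints give x1 ≤ 10 and x2 ≤ 13, which with x1, x2 ≥ 0 keep the feasible region inside a bounded box. A feasible, bounded LP attains a finite optimum at a vertex.

Evaluating z = 7x1 + 2x2 at each vertex:
  (10, 1): z = 72
  (10, 1.5): z = 73
  (9.5, 1.75): z = 70

The LP has an optimal solution: (10, 1.5) with z = 73.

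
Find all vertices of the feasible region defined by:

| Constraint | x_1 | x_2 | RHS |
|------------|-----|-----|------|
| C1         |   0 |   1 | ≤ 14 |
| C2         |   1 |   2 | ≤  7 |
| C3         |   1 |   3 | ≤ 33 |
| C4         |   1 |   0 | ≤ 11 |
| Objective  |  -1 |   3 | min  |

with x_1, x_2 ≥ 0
Each vertex is the intersection of two constraint boundaries that also satisfies all remaining constraints:
  x_1 = 0 and x_2 = 0 → (0, 0)
  x_1 + 2x_2 = 7 and x_2 = 0 → (7, 0)
  x_1 + 2x_2 = 7 and x_1 = 0 → (0, 3.5)

Vertices: (0, 0), (7, 0), (0, 3.5)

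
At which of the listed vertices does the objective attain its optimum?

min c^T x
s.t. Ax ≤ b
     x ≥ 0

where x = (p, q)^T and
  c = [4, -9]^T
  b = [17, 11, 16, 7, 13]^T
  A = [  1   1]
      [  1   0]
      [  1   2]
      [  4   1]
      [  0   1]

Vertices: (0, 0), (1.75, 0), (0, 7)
Evaluating z = 4p - 9q at each vertex:
  (0, 0): z = 0
  (1.75, 0): z = 7
  (0, 7): z = -63

The smallest value is z = -63, attained at (0, 7).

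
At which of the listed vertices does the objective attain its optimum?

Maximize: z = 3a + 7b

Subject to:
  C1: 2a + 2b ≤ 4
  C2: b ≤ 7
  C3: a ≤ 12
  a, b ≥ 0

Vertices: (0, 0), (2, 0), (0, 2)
Evaluating z = 3a + 7b at each vertex:
  (0, 0): z = 0
  (2, 0): z = 6
  (0, 2): z = 14

The largest value is z = 14, attained at (0, 2).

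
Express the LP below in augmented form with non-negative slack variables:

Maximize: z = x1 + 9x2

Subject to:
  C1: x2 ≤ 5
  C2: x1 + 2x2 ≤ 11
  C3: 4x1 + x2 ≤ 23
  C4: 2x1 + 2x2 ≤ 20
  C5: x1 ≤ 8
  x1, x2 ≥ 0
max z = x1 + 9x2

s.t.
  x2 + s1 = 5
  x1 + 2x2 + s2 = 11
  4x1 + x2 + s3 = 23
  2x1 + 2x2 + s4 = 20
  x1 + s5 = 8
  x1, x2, s1, s2, s3, s4, s5 ≥ 0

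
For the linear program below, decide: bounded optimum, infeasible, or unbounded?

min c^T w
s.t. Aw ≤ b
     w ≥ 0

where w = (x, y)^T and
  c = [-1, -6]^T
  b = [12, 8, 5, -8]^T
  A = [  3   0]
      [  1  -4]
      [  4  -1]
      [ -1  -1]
Feasible point: (0, 8) satisfies every constraint, so the LP is feasible.
Direction d = (0, 1): for each constraint row a, a·d ≤ 0 —
  (3)(0) + (0)(1) = 0 ≤ 0
  (1)(0) + (-4)(1) = -4 ≤ 0
  (4)(0) + (-1)(1) = -1 ≤ 0
  (-1)(0) + (-1)(1) = -1 ≤ 0
and d ≥ 0, so (0, 8) + t·d stays feasible for every t ≥ 0. Along this ray z = -x - 6y changes by -6 per unit t, so z → −∞.

Unbounded: there is a feasible ray along which z → −∞.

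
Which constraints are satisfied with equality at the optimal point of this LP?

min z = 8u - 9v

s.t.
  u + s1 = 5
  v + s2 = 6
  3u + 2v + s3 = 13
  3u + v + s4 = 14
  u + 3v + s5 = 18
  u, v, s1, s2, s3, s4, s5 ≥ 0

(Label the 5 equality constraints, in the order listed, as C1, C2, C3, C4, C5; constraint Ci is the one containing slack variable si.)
Optimal: u = 0, v = 6
Slack at optimum:
  C1: slack = 5
  C2: slack = 0 (binding)
  C3: slack = 1
  C4: slack = 8
  C5: slack = 0 (binding)
  u ≥ 0: u = 0 (binding)
  v ≥ 0: v = 6
Binding constraints: C2, C5, u ≥ 0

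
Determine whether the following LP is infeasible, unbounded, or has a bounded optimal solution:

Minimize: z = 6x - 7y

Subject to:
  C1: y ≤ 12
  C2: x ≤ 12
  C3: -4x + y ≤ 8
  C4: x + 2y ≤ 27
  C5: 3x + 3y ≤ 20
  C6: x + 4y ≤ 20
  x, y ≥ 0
The point (0, 5) satisfies every constraint, so the LP is feasible; the constraints give x ≤ 12 and y ≤ 12, which with x, y ≥ 0 keep the feasible region inside a bounded box. A feasible, bounded LP attains a finite optimum at a vertex.

Evaluating z = 6x - 7y at each vertex:
  (0, 0): z = 0
  (6.667, 0): z = 40
  (2.222, 4.444): z = -17.78
  (0, 5): z = -35

Bounded optimum: z* = -35 at (0, 5).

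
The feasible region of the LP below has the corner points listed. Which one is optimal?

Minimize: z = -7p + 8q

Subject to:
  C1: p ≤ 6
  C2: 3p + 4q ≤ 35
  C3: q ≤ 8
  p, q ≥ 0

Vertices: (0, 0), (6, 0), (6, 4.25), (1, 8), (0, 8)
Evaluating z = -7p + 8q at each vertex:
  (0, 0): z = 0
  (6, 0): z = -42
  (6, 4.25): z = -8
  (1, 8): z = 57
  (0, 8): z = 64

The smallest value is z = -42, attained at (6, 0).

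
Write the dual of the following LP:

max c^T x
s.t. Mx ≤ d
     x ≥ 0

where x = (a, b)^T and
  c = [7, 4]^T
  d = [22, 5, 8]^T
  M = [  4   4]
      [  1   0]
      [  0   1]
Minimize: z = 22y1 + 5y2 + 8y3

Subject to:
  C1: -4y1 - y2 ≤ -7
  C2: -4y1 - y3 ≤ -4
  y1, y2, y3 ≥ 0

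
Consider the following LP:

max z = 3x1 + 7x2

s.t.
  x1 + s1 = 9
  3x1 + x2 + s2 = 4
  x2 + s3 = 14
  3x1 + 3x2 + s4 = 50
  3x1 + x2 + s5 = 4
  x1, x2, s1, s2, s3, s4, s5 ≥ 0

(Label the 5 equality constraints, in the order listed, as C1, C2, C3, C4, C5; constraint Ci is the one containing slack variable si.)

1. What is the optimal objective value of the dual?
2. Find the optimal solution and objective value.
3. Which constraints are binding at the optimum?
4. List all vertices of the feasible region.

1. 28 (by strong duality, equal to the primal optimum)
2. x1 = 0, x2 = 4, z = 28
3. C2, C5, x1 ≥ 0
4. (0, 0), (1.333, 0), (0, 4)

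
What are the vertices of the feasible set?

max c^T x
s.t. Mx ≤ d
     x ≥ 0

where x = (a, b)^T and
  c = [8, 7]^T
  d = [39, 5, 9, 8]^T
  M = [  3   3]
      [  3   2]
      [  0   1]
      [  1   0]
Each vertex is the intersection of two constraint boundaries that also satisfies all remaining constraints:
  a = 0 and b = 0 → (0, 0)
  3a + 2b = 5 and b = 0 → (1.667, 0)
  3a + 2b = 5 and a = 0 → (0, 2.5)

Vertices: (0, 0), (1.667, 0), (0, 2.5)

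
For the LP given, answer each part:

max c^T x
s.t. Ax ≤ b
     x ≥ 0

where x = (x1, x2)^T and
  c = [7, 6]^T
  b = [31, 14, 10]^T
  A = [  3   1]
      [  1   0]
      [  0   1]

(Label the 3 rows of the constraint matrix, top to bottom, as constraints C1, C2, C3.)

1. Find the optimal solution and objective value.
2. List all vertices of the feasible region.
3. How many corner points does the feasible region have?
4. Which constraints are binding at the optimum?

1. x1 = 7, x2 = 10, z = 109
2. (0, 0), (10.33, 0), (7, 10), (0, 10)
3. 4
4. C1, C3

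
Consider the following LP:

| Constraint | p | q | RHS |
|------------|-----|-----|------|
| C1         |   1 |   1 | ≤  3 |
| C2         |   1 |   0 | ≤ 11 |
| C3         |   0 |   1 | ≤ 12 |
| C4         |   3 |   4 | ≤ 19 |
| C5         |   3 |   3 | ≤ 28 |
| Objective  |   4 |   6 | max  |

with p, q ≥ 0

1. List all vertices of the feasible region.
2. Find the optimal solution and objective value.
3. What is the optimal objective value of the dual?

1. (0, 0), (3, 0), (0, 3)
2. p = 0, q = 3, z = 18
3. 18 (by strong duality, equal to the primal optimum)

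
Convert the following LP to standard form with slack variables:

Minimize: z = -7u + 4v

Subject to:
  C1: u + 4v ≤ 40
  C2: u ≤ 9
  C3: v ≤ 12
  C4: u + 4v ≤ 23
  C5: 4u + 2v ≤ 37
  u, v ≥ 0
min z = -7u + 4v

s.t.
  u + 4v + s1 = 40
  u + s2 = 9
  v + s3 = 12
  u + 4v + s4 = 23
  4u + 2v + s5 = 37
  u, v, s1, s2, s3, s4, s5 ≥ 0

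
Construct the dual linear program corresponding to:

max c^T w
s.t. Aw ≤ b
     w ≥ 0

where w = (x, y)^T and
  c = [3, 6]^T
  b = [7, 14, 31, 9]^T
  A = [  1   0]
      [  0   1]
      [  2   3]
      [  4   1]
Minimize: z = 7y1 + 14y2 + 31y3 + 9y4

Subject to:
  C1: -y1 - 2y3 - 4y4 ≤ -3
  C2: -y2 - 3y3 - y4 ≤ -6
  y1, y2, y3, y4 ≥ 0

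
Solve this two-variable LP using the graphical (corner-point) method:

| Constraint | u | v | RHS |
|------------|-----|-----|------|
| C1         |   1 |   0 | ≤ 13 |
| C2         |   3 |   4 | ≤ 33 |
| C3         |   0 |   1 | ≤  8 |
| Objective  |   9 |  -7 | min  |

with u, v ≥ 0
Each vertex is the intersection of two constraint boundaries that also satisfies all remaining constraints:
  u = 0 and v = 0 → (0, 0)
  3u + 4v = 33 and v = 0 → (11, 0)
  3u + 4v = 33 and v = 8 → (0.3333, 8)
  v = 8 and u = 0 → (0, 8)

Evaluating z = 9u - 7v at each vertex:
  (0, 0): z = 0
  (11, 0): z = 99
  (0.3333, 8): z = -53
  (0, 8): z = -56

The minimum is at (0, 8) with z = -56.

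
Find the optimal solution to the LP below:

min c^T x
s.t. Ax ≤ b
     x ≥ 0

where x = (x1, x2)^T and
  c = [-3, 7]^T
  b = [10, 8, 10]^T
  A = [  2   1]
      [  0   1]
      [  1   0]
x1 = 5, x2 = 0, z = -15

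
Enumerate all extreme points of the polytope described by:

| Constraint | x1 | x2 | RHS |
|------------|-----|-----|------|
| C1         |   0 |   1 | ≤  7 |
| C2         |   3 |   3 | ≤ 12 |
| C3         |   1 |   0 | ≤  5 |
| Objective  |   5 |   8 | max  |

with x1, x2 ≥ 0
Each vertex is the intersection of two constraint boundaries that also satisfies all remaining constraints:
  x1 = 0 and x2 = 0 → (0, 0)
  3x1 + 3x2 = 12 and x2 = 0 → (4, 0)
  3x1 + 3x2 = 12 and x1 = 0 → (0, 4)

Vertices: (0, 0), (4, 0), (0, 4)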